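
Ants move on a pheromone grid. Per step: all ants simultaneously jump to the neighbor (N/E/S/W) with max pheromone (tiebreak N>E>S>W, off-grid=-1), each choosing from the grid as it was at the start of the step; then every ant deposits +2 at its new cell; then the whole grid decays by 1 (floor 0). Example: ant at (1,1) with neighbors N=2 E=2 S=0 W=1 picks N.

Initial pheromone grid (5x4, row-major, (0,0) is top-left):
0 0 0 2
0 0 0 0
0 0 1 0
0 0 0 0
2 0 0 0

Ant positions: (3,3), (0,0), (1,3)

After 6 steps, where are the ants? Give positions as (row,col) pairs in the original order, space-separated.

Step 1: ant0:(3,3)->N->(2,3) | ant1:(0,0)->E->(0,1) | ant2:(1,3)->N->(0,3)
  grid max=3 at (0,3)
Step 2: ant0:(2,3)->N->(1,3) | ant1:(0,1)->E->(0,2) | ant2:(0,3)->S->(1,3)
  grid max=3 at (1,3)
Step 3: ant0:(1,3)->N->(0,3) | ant1:(0,2)->E->(0,3) | ant2:(1,3)->N->(0,3)
  grid max=7 at (0,3)
Step 4: ant0:(0,3)->S->(1,3) | ant1:(0,3)->S->(1,3) | ant2:(0,3)->S->(1,3)
  grid max=7 at (1,3)
Step 5: ant0:(1,3)->N->(0,3) | ant1:(1,3)->N->(0,3) | ant2:(1,3)->N->(0,3)
  grid max=11 at (0,3)
Step 6: ant0:(0,3)->S->(1,3) | ant1:(0,3)->S->(1,3) | ant2:(0,3)->S->(1,3)
  grid max=11 at (1,3)

(1,3) (1,3) (1,3)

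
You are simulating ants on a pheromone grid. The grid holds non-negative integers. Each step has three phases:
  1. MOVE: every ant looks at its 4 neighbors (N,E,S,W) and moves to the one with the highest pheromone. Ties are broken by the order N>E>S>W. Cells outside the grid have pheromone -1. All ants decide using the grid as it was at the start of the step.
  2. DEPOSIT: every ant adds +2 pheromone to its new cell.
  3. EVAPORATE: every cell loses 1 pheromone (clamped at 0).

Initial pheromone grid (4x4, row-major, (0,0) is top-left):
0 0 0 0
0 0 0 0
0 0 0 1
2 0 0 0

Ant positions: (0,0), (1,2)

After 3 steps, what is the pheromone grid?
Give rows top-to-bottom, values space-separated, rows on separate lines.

After step 1: ants at (0,1),(0,2)
  0 1 1 0
  0 0 0 0
  0 0 0 0
  1 0 0 0
After step 2: ants at (0,2),(0,1)
  0 2 2 0
  0 0 0 0
  0 0 0 0
  0 0 0 0
After step 3: ants at (0,1),(0,2)
  0 3 3 0
  0 0 0 0
  0 0 0 0
  0 0 0 0

0 3 3 0
0 0 0 0
0 0 0 0
0 0 0 0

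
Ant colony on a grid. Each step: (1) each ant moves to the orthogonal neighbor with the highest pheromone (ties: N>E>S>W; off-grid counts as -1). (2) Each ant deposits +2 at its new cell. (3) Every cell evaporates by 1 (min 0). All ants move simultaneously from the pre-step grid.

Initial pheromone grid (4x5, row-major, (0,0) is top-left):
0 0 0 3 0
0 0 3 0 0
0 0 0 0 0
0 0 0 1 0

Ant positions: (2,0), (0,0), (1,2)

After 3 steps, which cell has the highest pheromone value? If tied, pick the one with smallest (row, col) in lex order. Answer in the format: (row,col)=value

Step 1: ant0:(2,0)->N->(1,0) | ant1:(0,0)->E->(0,1) | ant2:(1,2)->N->(0,2)
  grid max=2 at (0,3)
Step 2: ant0:(1,0)->N->(0,0) | ant1:(0,1)->E->(0,2) | ant2:(0,2)->E->(0,3)
  grid max=3 at (0,3)
Step 3: ant0:(0,0)->E->(0,1) | ant1:(0,2)->E->(0,3) | ant2:(0,3)->W->(0,2)
  grid max=4 at (0,3)
Final grid:
  0 1 3 4 0
  0 0 0 0 0
  0 0 0 0 0
  0 0 0 0 0
Max pheromone 4 at (0,3)

Answer: (0,3)=4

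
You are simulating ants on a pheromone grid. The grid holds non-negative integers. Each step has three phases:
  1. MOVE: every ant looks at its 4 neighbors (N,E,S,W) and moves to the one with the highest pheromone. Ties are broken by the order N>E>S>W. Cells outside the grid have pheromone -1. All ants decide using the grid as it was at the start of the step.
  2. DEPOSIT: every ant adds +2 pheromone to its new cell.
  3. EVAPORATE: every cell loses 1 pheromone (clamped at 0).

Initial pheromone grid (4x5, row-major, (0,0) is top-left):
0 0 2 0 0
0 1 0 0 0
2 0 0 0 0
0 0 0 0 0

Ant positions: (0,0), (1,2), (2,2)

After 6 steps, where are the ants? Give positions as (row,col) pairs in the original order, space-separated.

Step 1: ant0:(0,0)->E->(0,1) | ant1:(1,2)->N->(0,2) | ant2:(2,2)->N->(1,2)
  grid max=3 at (0,2)
Step 2: ant0:(0,1)->E->(0,2) | ant1:(0,2)->S->(1,2) | ant2:(1,2)->N->(0,2)
  grid max=6 at (0,2)
Step 3: ant0:(0,2)->S->(1,2) | ant1:(1,2)->N->(0,2) | ant2:(0,2)->S->(1,2)
  grid max=7 at (0,2)
Step 4: ant0:(1,2)->N->(0,2) | ant1:(0,2)->S->(1,2) | ant2:(1,2)->N->(0,2)
  grid max=10 at (0,2)
Step 5: ant0:(0,2)->S->(1,2) | ant1:(1,2)->N->(0,2) | ant2:(0,2)->S->(1,2)
  grid max=11 at (0,2)
Step 6: ant0:(1,2)->N->(0,2) | ant1:(0,2)->S->(1,2) | ant2:(1,2)->N->(0,2)
  grid max=14 at (0,2)

(0,2) (1,2) (0,2)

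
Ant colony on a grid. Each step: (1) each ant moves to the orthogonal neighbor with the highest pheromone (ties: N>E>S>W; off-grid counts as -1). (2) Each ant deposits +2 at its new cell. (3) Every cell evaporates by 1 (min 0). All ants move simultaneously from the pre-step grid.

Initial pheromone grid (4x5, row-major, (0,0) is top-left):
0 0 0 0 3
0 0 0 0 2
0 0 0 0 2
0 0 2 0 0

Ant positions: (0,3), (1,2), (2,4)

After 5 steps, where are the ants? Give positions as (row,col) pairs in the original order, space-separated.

Step 1: ant0:(0,3)->E->(0,4) | ant1:(1,2)->N->(0,2) | ant2:(2,4)->N->(1,4)
  grid max=4 at (0,4)
Step 2: ant0:(0,4)->S->(1,4) | ant1:(0,2)->E->(0,3) | ant2:(1,4)->N->(0,4)
  grid max=5 at (0,4)
Step 3: ant0:(1,4)->N->(0,4) | ant1:(0,3)->E->(0,4) | ant2:(0,4)->S->(1,4)
  grid max=8 at (0,4)
Step 4: ant0:(0,4)->S->(1,4) | ant1:(0,4)->S->(1,4) | ant2:(1,4)->N->(0,4)
  grid max=9 at (0,4)
Step 5: ant0:(1,4)->N->(0,4) | ant1:(1,4)->N->(0,4) | ant2:(0,4)->S->(1,4)
  grid max=12 at (0,4)

(0,4) (0,4) (1,4)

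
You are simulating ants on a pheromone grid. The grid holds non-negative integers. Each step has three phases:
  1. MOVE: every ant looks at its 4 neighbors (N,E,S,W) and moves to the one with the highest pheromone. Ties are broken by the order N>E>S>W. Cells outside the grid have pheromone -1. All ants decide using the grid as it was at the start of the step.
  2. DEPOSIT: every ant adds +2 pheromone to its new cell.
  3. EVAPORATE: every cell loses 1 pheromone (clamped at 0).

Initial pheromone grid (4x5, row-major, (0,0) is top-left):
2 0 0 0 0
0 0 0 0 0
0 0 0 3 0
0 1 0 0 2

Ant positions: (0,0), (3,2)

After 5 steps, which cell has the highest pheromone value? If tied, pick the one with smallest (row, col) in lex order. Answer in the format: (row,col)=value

Step 1: ant0:(0,0)->E->(0,1) | ant1:(3,2)->W->(3,1)
  grid max=2 at (2,3)
Step 2: ant0:(0,1)->W->(0,0) | ant1:(3,1)->N->(2,1)
  grid max=2 at (0,0)
Step 3: ant0:(0,0)->E->(0,1) | ant1:(2,1)->S->(3,1)
  grid max=2 at (3,1)
Step 4: ant0:(0,1)->W->(0,0) | ant1:(3,1)->N->(2,1)
  grid max=2 at (0,0)
Step 5: ant0:(0,0)->E->(0,1) | ant1:(2,1)->S->(3,1)
  grid max=2 at (3,1)
Final grid:
  1 1 0 0 0
  0 0 0 0 0
  0 0 0 0 0
  0 2 0 0 0
Max pheromone 2 at (3,1)

Answer: (3,1)=2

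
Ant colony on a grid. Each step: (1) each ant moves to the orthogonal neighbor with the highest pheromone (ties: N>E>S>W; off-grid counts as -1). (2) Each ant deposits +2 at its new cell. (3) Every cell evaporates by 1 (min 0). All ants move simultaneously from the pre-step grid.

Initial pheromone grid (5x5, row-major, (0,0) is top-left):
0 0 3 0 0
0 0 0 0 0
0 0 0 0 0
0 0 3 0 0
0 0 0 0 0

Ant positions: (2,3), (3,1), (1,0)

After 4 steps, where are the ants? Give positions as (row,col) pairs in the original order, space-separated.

Step 1: ant0:(2,3)->N->(1,3) | ant1:(3,1)->E->(3,2) | ant2:(1,0)->N->(0,0)
  grid max=4 at (3,2)
Step 2: ant0:(1,3)->N->(0,3) | ant1:(3,2)->N->(2,2) | ant2:(0,0)->E->(0,1)
  grid max=3 at (3,2)
Step 3: ant0:(0,3)->W->(0,2) | ant1:(2,2)->S->(3,2) | ant2:(0,1)->E->(0,2)
  grid max=4 at (0,2)
Step 4: ant0:(0,2)->E->(0,3) | ant1:(3,2)->N->(2,2) | ant2:(0,2)->E->(0,3)
  grid max=3 at (0,2)

(0,3) (2,2) (0,3)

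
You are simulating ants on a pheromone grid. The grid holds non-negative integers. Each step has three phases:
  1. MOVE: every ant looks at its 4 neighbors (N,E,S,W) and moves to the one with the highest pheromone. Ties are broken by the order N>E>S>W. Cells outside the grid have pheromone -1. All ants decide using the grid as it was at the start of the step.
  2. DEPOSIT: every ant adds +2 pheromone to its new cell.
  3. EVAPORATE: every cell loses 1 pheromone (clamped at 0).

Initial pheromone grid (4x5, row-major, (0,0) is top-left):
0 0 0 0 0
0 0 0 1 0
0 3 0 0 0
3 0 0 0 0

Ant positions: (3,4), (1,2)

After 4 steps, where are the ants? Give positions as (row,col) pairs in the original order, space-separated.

Step 1: ant0:(3,4)->N->(2,4) | ant1:(1,2)->E->(1,3)
  grid max=2 at (1,3)
Step 2: ant0:(2,4)->N->(1,4) | ant1:(1,3)->N->(0,3)
  grid max=1 at (0,3)
Step 3: ant0:(1,4)->W->(1,3) | ant1:(0,3)->S->(1,3)
  grid max=4 at (1,3)
Step 4: ant0:(1,3)->N->(0,3) | ant1:(1,3)->N->(0,3)
  grid max=3 at (0,3)

(0,3) (0,3)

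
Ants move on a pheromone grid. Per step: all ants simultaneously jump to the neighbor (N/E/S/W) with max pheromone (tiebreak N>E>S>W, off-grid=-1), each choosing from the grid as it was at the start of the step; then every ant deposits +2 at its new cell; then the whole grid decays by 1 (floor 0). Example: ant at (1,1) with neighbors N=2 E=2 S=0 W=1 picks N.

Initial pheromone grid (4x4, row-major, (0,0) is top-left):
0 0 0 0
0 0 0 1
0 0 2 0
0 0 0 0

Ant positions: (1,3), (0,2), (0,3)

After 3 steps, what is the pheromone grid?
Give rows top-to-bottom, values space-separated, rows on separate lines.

After step 1: ants at (0,3),(0,3),(1,3)
  0 0 0 3
  0 0 0 2
  0 0 1 0
  0 0 0 0
After step 2: ants at (1,3),(1,3),(0,3)
  0 0 0 4
  0 0 0 5
  0 0 0 0
  0 0 0 0
After step 3: ants at (0,3),(0,3),(1,3)
  0 0 0 7
  0 0 0 6
  0 0 0 0
  0 0 0 0

0 0 0 7
0 0 0 6
0 0 0 0
0 0 0 0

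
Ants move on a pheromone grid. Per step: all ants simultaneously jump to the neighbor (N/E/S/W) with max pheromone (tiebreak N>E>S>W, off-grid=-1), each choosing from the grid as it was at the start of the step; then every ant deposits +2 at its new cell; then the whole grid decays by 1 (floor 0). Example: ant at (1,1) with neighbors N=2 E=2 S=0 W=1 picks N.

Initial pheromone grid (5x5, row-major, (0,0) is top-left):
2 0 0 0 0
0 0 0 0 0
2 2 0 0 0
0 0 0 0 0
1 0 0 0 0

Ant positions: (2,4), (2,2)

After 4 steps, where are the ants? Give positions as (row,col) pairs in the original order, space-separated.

Step 1: ant0:(2,4)->N->(1,4) | ant1:(2,2)->W->(2,1)
  grid max=3 at (2,1)
Step 2: ant0:(1,4)->N->(0,4) | ant1:(2,1)->W->(2,0)
  grid max=2 at (2,0)
Step 3: ant0:(0,4)->S->(1,4) | ant1:(2,0)->E->(2,1)
  grid max=3 at (2,1)
Step 4: ant0:(1,4)->N->(0,4) | ant1:(2,1)->W->(2,0)
  grid max=2 at (2,0)

(0,4) (2,0)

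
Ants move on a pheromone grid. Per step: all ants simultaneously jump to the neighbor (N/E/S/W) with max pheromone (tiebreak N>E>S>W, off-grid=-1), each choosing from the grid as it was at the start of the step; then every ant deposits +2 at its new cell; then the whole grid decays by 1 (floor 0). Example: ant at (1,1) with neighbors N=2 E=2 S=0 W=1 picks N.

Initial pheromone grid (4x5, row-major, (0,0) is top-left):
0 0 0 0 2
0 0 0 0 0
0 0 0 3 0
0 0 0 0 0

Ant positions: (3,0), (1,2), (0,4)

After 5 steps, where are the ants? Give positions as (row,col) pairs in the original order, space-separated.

Step 1: ant0:(3,0)->N->(2,0) | ant1:(1,2)->N->(0,2) | ant2:(0,4)->S->(1,4)
  grid max=2 at (2,3)
Step 2: ant0:(2,0)->N->(1,0) | ant1:(0,2)->E->(0,3) | ant2:(1,4)->N->(0,4)
  grid max=2 at (0,4)
Step 3: ant0:(1,0)->N->(0,0) | ant1:(0,3)->E->(0,4) | ant2:(0,4)->W->(0,3)
  grid max=3 at (0,4)
Step 4: ant0:(0,0)->E->(0,1) | ant1:(0,4)->W->(0,3) | ant2:(0,3)->E->(0,4)
  grid max=4 at (0,4)
Step 5: ant0:(0,1)->E->(0,2) | ant1:(0,3)->E->(0,4) | ant2:(0,4)->W->(0,3)
  grid max=5 at (0,4)

(0,2) (0,4) (0,3)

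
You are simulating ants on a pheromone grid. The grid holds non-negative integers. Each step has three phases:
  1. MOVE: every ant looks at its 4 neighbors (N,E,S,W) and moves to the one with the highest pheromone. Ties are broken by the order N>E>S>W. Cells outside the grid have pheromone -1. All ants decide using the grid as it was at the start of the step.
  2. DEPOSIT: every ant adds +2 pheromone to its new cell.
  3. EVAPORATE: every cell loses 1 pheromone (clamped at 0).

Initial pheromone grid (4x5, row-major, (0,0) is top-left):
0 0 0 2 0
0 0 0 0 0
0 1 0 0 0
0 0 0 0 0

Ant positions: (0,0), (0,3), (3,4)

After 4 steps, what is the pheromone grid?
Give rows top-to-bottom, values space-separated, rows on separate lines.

After step 1: ants at (0,1),(0,4),(2,4)
  0 1 0 1 1
  0 0 0 0 0
  0 0 0 0 1
  0 0 0 0 0
After step 2: ants at (0,2),(0,3),(1,4)
  0 0 1 2 0
  0 0 0 0 1
  0 0 0 0 0
  0 0 0 0 0
After step 3: ants at (0,3),(0,2),(0,4)
  0 0 2 3 1
  0 0 0 0 0
  0 0 0 0 0
  0 0 0 0 0
After step 4: ants at (0,2),(0,3),(0,3)
  0 0 3 6 0
  0 0 0 0 0
  0 0 0 0 0
  0 0 0 0 0

0 0 3 6 0
0 0 0 0 0
0 0 0 0 0
0 0 0 0 0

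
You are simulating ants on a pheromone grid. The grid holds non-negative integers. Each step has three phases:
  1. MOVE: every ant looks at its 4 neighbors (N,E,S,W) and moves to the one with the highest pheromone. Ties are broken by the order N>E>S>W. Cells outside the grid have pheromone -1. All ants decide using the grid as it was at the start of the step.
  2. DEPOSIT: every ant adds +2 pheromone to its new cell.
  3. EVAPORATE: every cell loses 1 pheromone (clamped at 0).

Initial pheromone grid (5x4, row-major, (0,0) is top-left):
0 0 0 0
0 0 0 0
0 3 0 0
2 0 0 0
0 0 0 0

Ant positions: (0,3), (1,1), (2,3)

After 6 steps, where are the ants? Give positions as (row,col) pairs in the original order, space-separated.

Step 1: ant0:(0,3)->S->(1,3) | ant1:(1,1)->S->(2,1) | ant2:(2,3)->N->(1,3)
  grid max=4 at (2,1)
Step 2: ant0:(1,3)->N->(0,3) | ant1:(2,1)->N->(1,1) | ant2:(1,3)->N->(0,3)
  grid max=3 at (0,3)
Step 3: ant0:(0,3)->S->(1,3) | ant1:(1,1)->S->(2,1) | ant2:(0,3)->S->(1,3)
  grid max=5 at (1,3)
Step 4: ant0:(1,3)->N->(0,3) | ant1:(2,1)->N->(1,1) | ant2:(1,3)->N->(0,3)
  grid max=5 at (0,3)
Step 5: ant0:(0,3)->S->(1,3) | ant1:(1,1)->S->(2,1) | ant2:(0,3)->S->(1,3)
  grid max=7 at (1,3)
Step 6: ant0:(1,3)->N->(0,3) | ant1:(2,1)->N->(1,1) | ant2:(1,3)->N->(0,3)
  grid max=7 at (0,3)

(0,3) (1,1) (0,3)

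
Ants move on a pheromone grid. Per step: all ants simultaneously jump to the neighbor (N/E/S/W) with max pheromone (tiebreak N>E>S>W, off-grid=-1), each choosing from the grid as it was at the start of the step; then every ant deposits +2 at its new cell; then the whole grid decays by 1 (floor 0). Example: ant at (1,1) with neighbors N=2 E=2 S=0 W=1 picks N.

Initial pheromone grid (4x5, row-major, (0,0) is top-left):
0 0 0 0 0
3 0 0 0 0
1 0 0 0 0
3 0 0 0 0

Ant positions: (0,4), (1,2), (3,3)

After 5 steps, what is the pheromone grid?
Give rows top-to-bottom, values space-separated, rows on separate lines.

After step 1: ants at (1,4),(0,2),(2,3)
  0 0 1 0 0
  2 0 0 0 1
  0 0 0 1 0
  2 0 0 0 0
After step 2: ants at (0,4),(0,3),(1,3)
  0 0 0 1 1
  1 0 0 1 0
  0 0 0 0 0
  1 0 0 0 0
After step 3: ants at (0,3),(0,4),(0,3)
  0 0 0 4 2
  0 0 0 0 0
  0 0 0 0 0
  0 0 0 0 0
After step 4: ants at (0,4),(0,3),(0,4)
  0 0 0 5 5
  0 0 0 0 0
  0 0 0 0 0
  0 0 0 0 0
After step 5: ants at (0,3),(0,4),(0,3)
  0 0 0 8 6
  0 0 0 0 0
  0 0 0 0 0
  0 0 0 0 0

0 0 0 8 6
0 0 0 0 0
0 0 0 0 0
0 0 0 0 0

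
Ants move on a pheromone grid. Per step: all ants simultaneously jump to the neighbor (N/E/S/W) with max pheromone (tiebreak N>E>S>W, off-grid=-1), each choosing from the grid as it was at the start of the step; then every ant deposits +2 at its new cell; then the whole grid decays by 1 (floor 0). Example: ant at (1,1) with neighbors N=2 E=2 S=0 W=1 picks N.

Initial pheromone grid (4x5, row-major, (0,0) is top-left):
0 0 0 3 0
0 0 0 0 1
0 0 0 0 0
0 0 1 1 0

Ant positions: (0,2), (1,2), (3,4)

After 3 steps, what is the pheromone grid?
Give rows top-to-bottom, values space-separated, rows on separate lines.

After step 1: ants at (0,3),(0,2),(3,3)
  0 0 1 4 0
  0 0 0 0 0
  0 0 0 0 0
  0 0 0 2 0
After step 2: ants at (0,2),(0,3),(2,3)
  0 0 2 5 0
  0 0 0 0 0
  0 0 0 1 0
  0 0 0 1 0
After step 3: ants at (0,3),(0,2),(3,3)
  0 0 3 6 0
  0 0 0 0 0
  0 0 0 0 0
  0 0 0 2 0

0 0 3 6 0
0 0 0 0 0
0 0 0 0 0
0 0 0 2 0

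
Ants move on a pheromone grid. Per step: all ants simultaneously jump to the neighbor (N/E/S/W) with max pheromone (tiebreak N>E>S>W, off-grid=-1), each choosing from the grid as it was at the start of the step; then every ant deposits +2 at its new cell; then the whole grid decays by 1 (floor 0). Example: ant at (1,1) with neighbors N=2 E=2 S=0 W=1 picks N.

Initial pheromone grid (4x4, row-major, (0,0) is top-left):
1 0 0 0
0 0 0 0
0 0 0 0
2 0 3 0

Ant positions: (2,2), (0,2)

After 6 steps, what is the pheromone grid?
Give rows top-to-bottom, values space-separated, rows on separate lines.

After step 1: ants at (3,2),(0,3)
  0 0 0 1
  0 0 0 0
  0 0 0 0
  1 0 4 0
After step 2: ants at (2,2),(1,3)
  0 0 0 0
  0 0 0 1
  0 0 1 0
  0 0 3 0
After step 3: ants at (3,2),(0,3)
  0 0 0 1
  0 0 0 0
  0 0 0 0
  0 0 4 0
After step 4: ants at (2,2),(1,3)
  0 0 0 0
  0 0 0 1
  0 0 1 0
  0 0 3 0
After step 5: ants at (3,2),(0,3)
  0 0 0 1
  0 0 0 0
  0 0 0 0
  0 0 4 0
After step 6: ants at (2,2),(1,3)
  0 0 0 0
  0 0 0 1
  0 0 1 0
  0 0 3 0

0 0 0 0
0 0 0 1
0 0 1 0
0 0 3 0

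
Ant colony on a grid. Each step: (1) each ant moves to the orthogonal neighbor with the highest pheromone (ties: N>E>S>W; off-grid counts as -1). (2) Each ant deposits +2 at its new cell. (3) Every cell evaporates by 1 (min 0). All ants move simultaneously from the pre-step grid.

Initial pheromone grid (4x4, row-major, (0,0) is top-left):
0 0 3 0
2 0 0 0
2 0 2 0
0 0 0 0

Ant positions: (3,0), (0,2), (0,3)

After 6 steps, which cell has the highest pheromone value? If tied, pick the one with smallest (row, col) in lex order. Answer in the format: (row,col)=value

Answer: (0,2)=9

Derivation:
Step 1: ant0:(3,0)->N->(2,0) | ant1:(0,2)->E->(0,3) | ant2:(0,3)->W->(0,2)
  grid max=4 at (0,2)
Step 2: ant0:(2,0)->N->(1,0) | ant1:(0,3)->W->(0,2) | ant2:(0,2)->E->(0,3)
  grid max=5 at (0,2)
Step 3: ant0:(1,0)->S->(2,0) | ant1:(0,2)->E->(0,3) | ant2:(0,3)->W->(0,2)
  grid max=6 at (0,2)
Step 4: ant0:(2,0)->N->(1,0) | ant1:(0,3)->W->(0,2) | ant2:(0,2)->E->(0,3)
  grid max=7 at (0,2)
Step 5: ant0:(1,0)->S->(2,0) | ant1:(0,2)->E->(0,3) | ant2:(0,3)->W->(0,2)
  grid max=8 at (0,2)
Step 6: ant0:(2,0)->N->(1,0) | ant1:(0,3)->W->(0,2) | ant2:(0,2)->E->(0,3)
  grid max=9 at (0,2)
Final grid:
  0 0 9 6
  2 0 0 0
  2 0 0 0
  0 0 0 0
Max pheromone 9 at (0,2)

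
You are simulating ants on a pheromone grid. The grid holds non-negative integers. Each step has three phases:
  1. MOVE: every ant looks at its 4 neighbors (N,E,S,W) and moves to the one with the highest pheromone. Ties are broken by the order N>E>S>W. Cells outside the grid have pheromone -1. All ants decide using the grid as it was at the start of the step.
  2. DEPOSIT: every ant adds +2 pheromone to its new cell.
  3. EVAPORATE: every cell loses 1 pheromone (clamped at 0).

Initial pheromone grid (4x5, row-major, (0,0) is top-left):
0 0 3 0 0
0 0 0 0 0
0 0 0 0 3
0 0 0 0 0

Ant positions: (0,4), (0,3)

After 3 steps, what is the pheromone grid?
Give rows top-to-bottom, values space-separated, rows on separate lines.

After step 1: ants at (1,4),(0,2)
  0 0 4 0 0
  0 0 0 0 1
  0 0 0 0 2
  0 0 0 0 0
After step 2: ants at (2,4),(0,3)
  0 0 3 1 0
  0 0 0 0 0
  0 0 0 0 3
  0 0 0 0 0
After step 3: ants at (1,4),(0,2)
  0 0 4 0 0
  0 0 0 0 1
  0 0 0 0 2
  0 0 0 0 0

0 0 4 0 0
0 0 0 0 1
0 0 0 0 2
0 0 0 0 0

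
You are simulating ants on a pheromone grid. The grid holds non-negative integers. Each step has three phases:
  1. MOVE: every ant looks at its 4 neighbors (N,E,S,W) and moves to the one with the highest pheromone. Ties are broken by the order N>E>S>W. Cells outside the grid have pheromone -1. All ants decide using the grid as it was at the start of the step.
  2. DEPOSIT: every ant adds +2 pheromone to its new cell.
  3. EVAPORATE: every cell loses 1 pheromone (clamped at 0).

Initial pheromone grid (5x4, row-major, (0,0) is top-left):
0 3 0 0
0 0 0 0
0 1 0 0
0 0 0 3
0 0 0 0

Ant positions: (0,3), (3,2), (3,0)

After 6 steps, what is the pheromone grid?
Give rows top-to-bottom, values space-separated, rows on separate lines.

After step 1: ants at (1,3),(3,3),(2,0)
  0 2 0 0
  0 0 0 1
  1 0 0 0
  0 0 0 4
  0 0 0 0
After step 2: ants at (0,3),(2,3),(1,0)
  0 1 0 1
  1 0 0 0
  0 0 0 1
  0 0 0 3
  0 0 0 0
After step 3: ants at (1,3),(3,3),(0,0)
  1 0 0 0
  0 0 0 1
  0 0 0 0
  0 0 0 4
  0 0 0 0
After step 4: ants at (0,3),(2,3),(0,1)
  0 1 0 1
  0 0 0 0
  0 0 0 1
  0 0 0 3
  0 0 0 0
After step 5: ants at (1,3),(3,3),(0,2)
  0 0 1 0
  0 0 0 1
  0 0 0 0
  0 0 0 4
  0 0 0 0
After step 6: ants at (0,3),(2,3),(0,3)
  0 0 0 3
  0 0 0 0
  0 0 0 1
  0 0 0 3
  0 0 0 0

0 0 0 3
0 0 0 0
0 0 0 1
0 0 0 3
0 0 0 0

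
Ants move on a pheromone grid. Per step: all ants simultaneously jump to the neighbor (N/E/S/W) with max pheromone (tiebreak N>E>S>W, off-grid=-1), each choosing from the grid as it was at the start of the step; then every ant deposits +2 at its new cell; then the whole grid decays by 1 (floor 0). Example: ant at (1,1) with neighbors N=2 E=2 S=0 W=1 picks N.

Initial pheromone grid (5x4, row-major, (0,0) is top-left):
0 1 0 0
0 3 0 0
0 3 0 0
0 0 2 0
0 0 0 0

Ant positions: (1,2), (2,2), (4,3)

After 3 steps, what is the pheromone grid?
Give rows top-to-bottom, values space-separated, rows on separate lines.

After step 1: ants at (1,1),(2,1),(3,3)
  0 0 0 0
  0 4 0 0
  0 4 0 0
  0 0 1 1
  0 0 0 0
After step 2: ants at (2,1),(1,1),(3,2)
  0 0 0 0
  0 5 0 0
  0 5 0 0
  0 0 2 0
  0 0 0 0
After step 3: ants at (1,1),(2,1),(2,2)
  0 0 0 0
  0 6 0 0
  0 6 1 0
  0 0 1 0
  0 0 0 0

0 0 0 0
0 6 0 0
0 6 1 0
0 0 1 0
0 0 0 0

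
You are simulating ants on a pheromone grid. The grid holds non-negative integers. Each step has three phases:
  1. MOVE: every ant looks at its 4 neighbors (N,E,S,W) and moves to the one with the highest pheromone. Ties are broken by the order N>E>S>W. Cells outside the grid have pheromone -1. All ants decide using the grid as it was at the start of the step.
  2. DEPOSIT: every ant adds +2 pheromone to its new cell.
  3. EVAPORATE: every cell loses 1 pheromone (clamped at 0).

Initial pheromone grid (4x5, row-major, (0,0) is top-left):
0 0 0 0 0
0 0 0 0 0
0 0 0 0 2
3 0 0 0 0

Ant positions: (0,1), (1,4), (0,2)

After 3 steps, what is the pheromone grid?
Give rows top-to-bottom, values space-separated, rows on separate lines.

After step 1: ants at (0,2),(2,4),(0,3)
  0 0 1 1 0
  0 0 0 0 0
  0 0 0 0 3
  2 0 0 0 0
After step 2: ants at (0,3),(1,4),(0,2)
  0 0 2 2 0
  0 0 0 0 1
  0 0 0 0 2
  1 0 0 0 0
After step 3: ants at (0,2),(2,4),(0,3)
  0 0 3 3 0
  0 0 0 0 0
  0 0 0 0 3
  0 0 0 0 0

0 0 3 3 0
0 0 0 0 0
0 0 0 0 3
0 0 0 0 0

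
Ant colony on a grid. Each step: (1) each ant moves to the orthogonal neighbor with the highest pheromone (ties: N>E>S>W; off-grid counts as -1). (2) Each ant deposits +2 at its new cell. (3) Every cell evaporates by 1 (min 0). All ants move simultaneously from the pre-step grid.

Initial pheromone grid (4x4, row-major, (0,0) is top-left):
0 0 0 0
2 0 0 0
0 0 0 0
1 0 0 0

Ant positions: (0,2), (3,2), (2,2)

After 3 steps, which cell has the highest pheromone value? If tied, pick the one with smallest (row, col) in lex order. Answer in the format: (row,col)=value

Answer: (1,2)=5

Derivation:
Step 1: ant0:(0,2)->E->(0,3) | ant1:(3,2)->N->(2,2) | ant2:(2,2)->N->(1,2)
  grid max=1 at (0,3)
Step 2: ant0:(0,3)->S->(1,3) | ant1:(2,2)->N->(1,2) | ant2:(1,2)->S->(2,2)
  grid max=2 at (1,2)
Step 3: ant0:(1,3)->W->(1,2) | ant1:(1,2)->S->(2,2) | ant2:(2,2)->N->(1,2)
  grid max=5 at (1,2)
Final grid:
  0 0 0 0
  0 0 5 0
  0 0 3 0
  0 0 0 0
Max pheromone 5 at (1,2)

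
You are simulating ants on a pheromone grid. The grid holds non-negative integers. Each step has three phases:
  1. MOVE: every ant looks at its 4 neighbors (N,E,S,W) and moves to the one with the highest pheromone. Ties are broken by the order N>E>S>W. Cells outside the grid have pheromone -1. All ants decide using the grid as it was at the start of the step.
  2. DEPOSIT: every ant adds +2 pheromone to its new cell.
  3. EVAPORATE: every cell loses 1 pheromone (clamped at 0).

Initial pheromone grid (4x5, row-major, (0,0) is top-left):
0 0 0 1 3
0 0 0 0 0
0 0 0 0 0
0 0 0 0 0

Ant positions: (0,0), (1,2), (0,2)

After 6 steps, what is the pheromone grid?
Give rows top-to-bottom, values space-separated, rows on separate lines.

After step 1: ants at (0,1),(0,2),(0,3)
  0 1 1 2 2
  0 0 0 0 0
  0 0 0 0 0
  0 0 0 0 0
After step 2: ants at (0,2),(0,3),(0,4)
  0 0 2 3 3
  0 0 0 0 0
  0 0 0 0 0
  0 0 0 0 0
After step 3: ants at (0,3),(0,4),(0,3)
  0 0 1 6 4
  0 0 0 0 0
  0 0 0 0 0
  0 0 0 0 0
After step 4: ants at (0,4),(0,3),(0,4)
  0 0 0 7 7
  0 0 0 0 0
  0 0 0 0 0
  0 0 0 0 0
After step 5: ants at (0,3),(0,4),(0,3)
  0 0 0 10 8
  0 0 0 0 0
  0 0 0 0 0
  0 0 0 0 0
After step 6: ants at (0,4),(0,3),(0,4)
  0 0 0 11 11
  0 0 0 0 0
  0 0 0 0 0
  0 0 0 0 0

0 0 0 11 11
0 0 0 0 0
0 0 0 0 0
0 0 0 0 0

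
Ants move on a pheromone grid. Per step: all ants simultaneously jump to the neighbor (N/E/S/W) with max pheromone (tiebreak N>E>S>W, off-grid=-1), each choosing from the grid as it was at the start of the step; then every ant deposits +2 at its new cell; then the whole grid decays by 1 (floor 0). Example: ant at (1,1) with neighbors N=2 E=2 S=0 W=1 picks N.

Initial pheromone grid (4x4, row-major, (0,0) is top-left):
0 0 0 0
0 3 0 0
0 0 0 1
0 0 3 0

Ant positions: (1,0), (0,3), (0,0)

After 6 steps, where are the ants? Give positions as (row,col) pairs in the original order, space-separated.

Step 1: ant0:(1,0)->E->(1,1) | ant1:(0,3)->S->(1,3) | ant2:(0,0)->E->(0,1)
  grid max=4 at (1,1)
Step 2: ant0:(1,1)->N->(0,1) | ant1:(1,3)->N->(0,3) | ant2:(0,1)->S->(1,1)
  grid max=5 at (1,1)
Step 3: ant0:(0,1)->S->(1,1) | ant1:(0,3)->S->(1,3) | ant2:(1,1)->N->(0,1)
  grid max=6 at (1,1)
Step 4: ant0:(1,1)->N->(0,1) | ant1:(1,3)->N->(0,3) | ant2:(0,1)->S->(1,1)
  grid max=7 at (1,1)
Step 5: ant0:(0,1)->S->(1,1) | ant1:(0,3)->S->(1,3) | ant2:(1,1)->N->(0,1)
  grid max=8 at (1,1)
Step 6: ant0:(1,1)->N->(0,1) | ant1:(1,3)->N->(0,3) | ant2:(0,1)->S->(1,1)
  grid max=9 at (1,1)

(0,1) (0,3) (1,1)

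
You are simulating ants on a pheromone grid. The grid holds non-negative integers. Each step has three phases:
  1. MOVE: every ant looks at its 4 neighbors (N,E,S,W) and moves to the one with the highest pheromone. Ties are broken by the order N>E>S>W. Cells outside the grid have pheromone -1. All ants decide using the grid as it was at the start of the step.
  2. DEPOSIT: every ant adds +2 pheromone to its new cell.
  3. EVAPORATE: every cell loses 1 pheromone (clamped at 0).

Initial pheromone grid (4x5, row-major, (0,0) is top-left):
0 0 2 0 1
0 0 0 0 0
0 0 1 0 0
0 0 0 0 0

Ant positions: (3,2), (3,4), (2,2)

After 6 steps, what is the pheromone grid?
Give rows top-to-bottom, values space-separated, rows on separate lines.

After step 1: ants at (2,2),(2,4),(1,2)
  0 0 1 0 0
  0 0 1 0 0
  0 0 2 0 1
  0 0 0 0 0
After step 2: ants at (1,2),(1,4),(2,2)
  0 0 0 0 0
  0 0 2 0 1
  0 0 3 0 0
  0 0 0 0 0
After step 3: ants at (2,2),(0,4),(1,2)
  0 0 0 0 1
  0 0 3 0 0
  0 0 4 0 0
  0 0 0 0 0
After step 4: ants at (1,2),(1,4),(2,2)
  0 0 0 0 0
  0 0 4 0 1
  0 0 5 0 0
  0 0 0 0 0
After step 5: ants at (2,2),(0,4),(1,2)
  0 0 0 0 1
  0 0 5 0 0
  0 0 6 0 0
  0 0 0 0 0
After step 6: ants at (1,2),(1,4),(2,2)
  0 0 0 0 0
  0 0 6 0 1
  0 0 7 0 0
  0 0 0 0 0

0 0 0 0 0
0 0 6 0 1
0 0 7 0 0
0 0 0 0 0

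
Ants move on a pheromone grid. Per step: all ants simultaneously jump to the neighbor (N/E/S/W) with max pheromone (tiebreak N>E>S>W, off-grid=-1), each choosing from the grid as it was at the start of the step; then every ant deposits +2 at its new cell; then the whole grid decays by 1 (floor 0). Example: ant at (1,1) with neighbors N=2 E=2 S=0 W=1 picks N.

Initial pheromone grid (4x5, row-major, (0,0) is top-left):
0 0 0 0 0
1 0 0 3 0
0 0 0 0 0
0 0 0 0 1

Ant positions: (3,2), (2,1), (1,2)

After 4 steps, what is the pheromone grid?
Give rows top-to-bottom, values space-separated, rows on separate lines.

After step 1: ants at (2,2),(1,1),(1,3)
  0 0 0 0 0
  0 1 0 4 0
  0 0 1 0 0
  0 0 0 0 0
After step 2: ants at (1,2),(0,1),(0,3)
  0 1 0 1 0
  0 0 1 3 0
  0 0 0 0 0
  0 0 0 0 0
After step 3: ants at (1,3),(0,2),(1,3)
  0 0 1 0 0
  0 0 0 6 0
  0 0 0 0 0
  0 0 0 0 0
After step 4: ants at (0,3),(0,3),(0,3)
  0 0 0 5 0
  0 0 0 5 0
  0 0 0 0 0
  0 0 0 0 0

0 0 0 5 0
0 0 0 5 0
0 0 0 0 0
0 0 0 0 0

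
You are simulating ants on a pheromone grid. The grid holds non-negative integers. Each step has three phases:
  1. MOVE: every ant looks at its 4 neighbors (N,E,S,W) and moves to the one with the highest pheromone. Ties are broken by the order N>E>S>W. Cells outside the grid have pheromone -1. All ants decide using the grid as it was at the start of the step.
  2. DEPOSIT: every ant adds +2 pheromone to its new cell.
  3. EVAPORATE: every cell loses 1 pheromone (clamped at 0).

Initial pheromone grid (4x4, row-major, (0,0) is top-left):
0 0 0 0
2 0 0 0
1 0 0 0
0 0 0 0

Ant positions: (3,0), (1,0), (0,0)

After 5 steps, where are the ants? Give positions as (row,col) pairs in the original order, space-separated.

Step 1: ant0:(3,0)->N->(2,0) | ant1:(1,0)->S->(2,0) | ant2:(0,0)->S->(1,0)
  grid max=4 at (2,0)
Step 2: ant0:(2,0)->N->(1,0) | ant1:(2,0)->N->(1,0) | ant2:(1,0)->S->(2,0)
  grid max=6 at (1,0)
Step 3: ant0:(1,0)->S->(2,0) | ant1:(1,0)->S->(2,0) | ant2:(2,0)->N->(1,0)
  grid max=8 at (2,0)
Step 4: ant0:(2,0)->N->(1,0) | ant1:(2,0)->N->(1,0) | ant2:(1,0)->S->(2,0)
  grid max=10 at (1,0)
Step 5: ant0:(1,0)->S->(2,0) | ant1:(1,0)->S->(2,0) | ant2:(2,0)->N->(1,0)
  grid max=12 at (2,0)

(2,0) (2,0) (1,0)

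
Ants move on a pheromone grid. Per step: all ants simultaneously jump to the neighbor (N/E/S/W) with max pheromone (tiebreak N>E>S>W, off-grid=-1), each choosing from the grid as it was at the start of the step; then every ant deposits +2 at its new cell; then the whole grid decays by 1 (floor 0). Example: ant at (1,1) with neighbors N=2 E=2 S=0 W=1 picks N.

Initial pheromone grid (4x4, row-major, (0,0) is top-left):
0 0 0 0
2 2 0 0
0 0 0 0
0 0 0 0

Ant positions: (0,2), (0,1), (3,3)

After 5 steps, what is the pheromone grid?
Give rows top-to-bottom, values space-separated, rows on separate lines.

After step 1: ants at (0,3),(1,1),(2,3)
  0 0 0 1
  1 3 0 0
  0 0 0 1
  0 0 0 0
After step 2: ants at (1,3),(1,0),(1,3)
  0 0 0 0
  2 2 0 3
  0 0 0 0
  0 0 0 0
After step 3: ants at (0,3),(1,1),(0,3)
  0 0 0 3
  1 3 0 2
  0 0 0 0
  0 0 0 0
After step 4: ants at (1,3),(1,0),(1,3)
  0 0 0 2
  2 2 0 5
  0 0 0 0
  0 0 0 0
After step 5: ants at (0,3),(1,1),(0,3)
  0 0 0 5
  1 3 0 4
  0 0 0 0
  0 0 0 0

0 0 0 5
1 3 0 4
0 0 0 0
0 0 0 0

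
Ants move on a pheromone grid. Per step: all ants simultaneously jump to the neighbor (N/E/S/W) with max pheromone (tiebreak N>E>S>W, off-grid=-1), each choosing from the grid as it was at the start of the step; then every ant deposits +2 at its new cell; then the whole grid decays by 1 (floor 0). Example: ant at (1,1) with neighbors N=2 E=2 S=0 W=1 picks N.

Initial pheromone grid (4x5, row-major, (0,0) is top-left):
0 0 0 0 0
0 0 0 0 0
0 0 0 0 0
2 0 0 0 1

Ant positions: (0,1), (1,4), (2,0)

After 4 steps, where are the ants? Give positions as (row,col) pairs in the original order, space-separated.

Step 1: ant0:(0,1)->E->(0,2) | ant1:(1,4)->N->(0,4) | ant2:(2,0)->S->(3,0)
  grid max=3 at (3,0)
Step 2: ant0:(0,2)->E->(0,3) | ant1:(0,4)->S->(1,4) | ant2:(3,0)->N->(2,0)
  grid max=2 at (3,0)
Step 3: ant0:(0,3)->E->(0,4) | ant1:(1,4)->N->(0,4) | ant2:(2,0)->S->(3,0)
  grid max=3 at (0,4)
Step 4: ant0:(0,4)->S->(1,4) | ant1:(0,4)->S->(1,4) | ant2:(3,0)->N->(2,0)
  grid max=3 at (1,4)

(1,4) (1,4) (2,0)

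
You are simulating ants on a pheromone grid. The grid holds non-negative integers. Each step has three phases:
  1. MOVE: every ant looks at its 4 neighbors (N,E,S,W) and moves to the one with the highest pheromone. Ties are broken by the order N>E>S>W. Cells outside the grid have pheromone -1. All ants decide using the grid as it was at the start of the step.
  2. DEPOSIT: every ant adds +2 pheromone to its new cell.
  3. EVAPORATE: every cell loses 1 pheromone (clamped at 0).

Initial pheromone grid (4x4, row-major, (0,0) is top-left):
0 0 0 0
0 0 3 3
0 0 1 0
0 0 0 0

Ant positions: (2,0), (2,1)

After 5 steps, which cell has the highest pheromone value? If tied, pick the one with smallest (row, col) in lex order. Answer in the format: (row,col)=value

Answer: (1,2)=4

Derivation:
Step 1: ant0:(2,0)->N->(1,0) | ant1:(2,1)->E->(2,2)
  grid max=2 at (1,2)
Step 2: ant0:(1,0)->N->(0,0) | ant1:(2,2)->N->(1,2)
  grid max=3 at (1,2)
Step 3: ant0:(0,0)->E->(0,1) | ant1:(1,2)->E->(1,3)
  grid max=2 at (1,2)
Step 4: ant0:(0,1)->E->(0,2) | ant1:(1,3)->W->(1,2)
  grid max=3 at (1,2)
Step 5: ant0:(0,2)->S->(1,2) | ant1:(1,2)->N->(0,2)
  grid max=4 at (1,2)
Final grid:
  0 0 2 0
  0 0 4 0
  0 0 0 0
  0 0 0 0
Max pheromone 4 at (1,2)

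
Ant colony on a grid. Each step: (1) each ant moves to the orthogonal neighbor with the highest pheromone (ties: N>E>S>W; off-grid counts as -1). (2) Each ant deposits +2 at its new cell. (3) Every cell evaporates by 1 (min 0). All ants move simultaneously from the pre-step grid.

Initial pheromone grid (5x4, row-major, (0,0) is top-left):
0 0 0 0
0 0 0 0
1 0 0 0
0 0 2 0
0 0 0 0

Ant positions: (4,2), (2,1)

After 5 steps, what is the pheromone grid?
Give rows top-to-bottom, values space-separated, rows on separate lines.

After step 1: ants at (3,2),(2,0)
  0 0 0 0
  0 0 0 0
  2 0 0 0
  0 0 3 0
  0 0 0 0
After step 2: ants at (2,2),(1,0)
  0 0 0 0
  1 0 0 0
  1 0 1 0
  0 0 2 0
  0 0 0 0
After step 3: ants at (3,2),(2,0)
  0 0 0 0
  0 0 0 0
  2 0 0 0
  0 0 3 0
  0 0 0 0
After step 4: ants at (2,2),(1,0)
  0 0 0 0
  1 0 0 0
  1 0 1 0
  0 0 2 0
  0 0 0 0
After step 5: ants at (3,2),(2,0)
  0 0 0 0
  0 0 0 0
  2 0 0 0
  0 0 3 0
  0 0 0 0

0 0 0 0
0 0 0 0
2 0 0 0
0 0 3 0
0 0 0 0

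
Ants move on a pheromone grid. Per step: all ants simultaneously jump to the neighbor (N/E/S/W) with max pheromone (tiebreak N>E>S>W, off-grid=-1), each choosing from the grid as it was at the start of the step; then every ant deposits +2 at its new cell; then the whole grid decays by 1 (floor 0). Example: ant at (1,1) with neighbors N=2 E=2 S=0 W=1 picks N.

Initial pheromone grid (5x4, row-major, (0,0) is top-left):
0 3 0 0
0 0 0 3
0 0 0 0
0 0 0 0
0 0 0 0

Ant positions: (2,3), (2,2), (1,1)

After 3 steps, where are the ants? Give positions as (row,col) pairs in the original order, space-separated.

Step 1: ant0:(2,3)->N->(1,3) | ant1:(2,2)->N->(1,2) | ant2:(1,1)->N->(0,1)
  grid max=4 at (0,1)
Step 2: ant0:(1,3)->W->(1,2) | ant1:(1,2)->E->(1,3) | ant2:(0,1)->E->(0,2)
  grid max=5 at (1,3)
Step 3: ant0:(1,2)->E->(1,3) | ant1:(1,3)->W->(1,2) | ant2:(0,2)->W->(0,1)
  grid max=6 at (1,3)

(1,3) (1,2) (0,1)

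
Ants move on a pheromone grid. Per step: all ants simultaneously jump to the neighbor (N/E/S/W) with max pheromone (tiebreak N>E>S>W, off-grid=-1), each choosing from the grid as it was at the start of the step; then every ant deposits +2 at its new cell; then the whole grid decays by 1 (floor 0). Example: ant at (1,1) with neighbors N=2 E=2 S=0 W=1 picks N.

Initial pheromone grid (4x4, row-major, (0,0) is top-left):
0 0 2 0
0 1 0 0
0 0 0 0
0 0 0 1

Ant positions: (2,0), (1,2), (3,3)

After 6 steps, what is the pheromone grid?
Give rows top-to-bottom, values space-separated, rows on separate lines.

After step 1: ants at (1,0),(0,2),(2,3)
  0 0 3 0
  1 0 0 0
  0 0 0 1
  0 0 0 0
After step 2: ants at (0,0),(0,3),(1,3)
  1 0 2 1
  0 0 0 1
  0 0 0 0
  0 0 0 0
After step 3: ants at (0,1),(0,2),(0,3)
  0 1 3 2
  0 0 0 0
  0 0 0 0
  0 0 0 0
After step 4: ants at (0,2),(0,3),(0,2)
  0 0 6 3
  0 0 0 0
  0 0 0 0
  0 0 0 0
After step 5: ants at (0,3),(0,2),(0,3)
  0 0 7 6
  0 0 0 0
  0 0 0 0
  0 0 0 0
After step 6: ants at (0,2),(0,3),(0,2)
  0 0 10 7
  0 0 0 0
  0 0 0 0
  0 0 0 0

0 0 10 7
0 0 0 0
0 0 0 0
0 0 0 0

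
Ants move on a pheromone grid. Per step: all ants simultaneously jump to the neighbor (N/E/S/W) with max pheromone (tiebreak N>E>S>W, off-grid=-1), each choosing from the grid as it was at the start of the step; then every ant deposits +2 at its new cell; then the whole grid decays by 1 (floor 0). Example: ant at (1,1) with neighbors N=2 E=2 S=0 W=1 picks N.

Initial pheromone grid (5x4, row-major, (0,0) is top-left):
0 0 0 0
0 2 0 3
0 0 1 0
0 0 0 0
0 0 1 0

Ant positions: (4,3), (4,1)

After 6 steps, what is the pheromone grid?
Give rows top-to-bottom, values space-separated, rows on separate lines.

After step 1: ants at (4,2),(4,2)
  0 0 0 0
  0 1 0 2
  0 0 0 0
  0 0 0 0
  0 0 4 0
After step 2: ants at (3,2),(3,2)
  0 0 0 0
  0 0 0 1
  0 0 0 0
  0 0 3 0
  0 0 3 0
After step 3: ants at (4,2),(4,2)
  0 0 0 0
  0 0 0 0
  0 0 0 0
  0 0 2 0
  0 0 6 0
After step 4: ants at (3,2),(3,2)
  0 0 0 0
  0 0 0 0
  0 0 0 0
  0 0 5 0
  0 0 5 0
After step 5: ants at (4,2),(4,2)
  0 0 0 0
  0 0 0 0
  0 0 0 0
  0 0 4 0
  0 0 8 0
After step 6: ants at (3,2),(3,2)
  0 0 0 0
  0 0 0 0
  0 0 0 0
  0 0 7 0
  0 0 7 0

0 0 0 0
0 0 0 0
0 0 0 0
0 0 7 0
0 0 7 0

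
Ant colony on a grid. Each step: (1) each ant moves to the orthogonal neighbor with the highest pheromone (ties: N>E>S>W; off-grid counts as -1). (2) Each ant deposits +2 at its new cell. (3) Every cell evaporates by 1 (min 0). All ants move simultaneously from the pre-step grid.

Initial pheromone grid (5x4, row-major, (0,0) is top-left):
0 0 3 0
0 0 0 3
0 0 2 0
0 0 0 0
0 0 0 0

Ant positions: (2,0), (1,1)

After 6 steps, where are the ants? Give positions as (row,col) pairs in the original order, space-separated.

Step 1: ant0:(2,0)->N->(1,0) | ant1:(1,1)->N->(0,1)
  grid max=2 at (0,2)
Step 2: ant0:(1,0)->N->(0,0) | ant1:(0,1)->E->(0,2)
  grid max=3 at (0,2)
Step 3: ant0:(0,0)->E->(0,1) | ant1:(0,2)->E->(0,3)
  grid max=2 at (0,2)
Step 4: ant0:(0,1)->E->(0,2) | ant1:(0,3)->W->(0,2)
  grid max=5 at (0,2)
Step 5: ant0:(0,2)->E->(0,3) | ant1:(0,2)->E->(0,3)
  grid max=4 at (0,2)
Step 6: ant0:(0,3)->W->(0,2) | ant1:(0,3)->W->(0,2)
  grid max=7 at (0,2)

(0,2) (0,2)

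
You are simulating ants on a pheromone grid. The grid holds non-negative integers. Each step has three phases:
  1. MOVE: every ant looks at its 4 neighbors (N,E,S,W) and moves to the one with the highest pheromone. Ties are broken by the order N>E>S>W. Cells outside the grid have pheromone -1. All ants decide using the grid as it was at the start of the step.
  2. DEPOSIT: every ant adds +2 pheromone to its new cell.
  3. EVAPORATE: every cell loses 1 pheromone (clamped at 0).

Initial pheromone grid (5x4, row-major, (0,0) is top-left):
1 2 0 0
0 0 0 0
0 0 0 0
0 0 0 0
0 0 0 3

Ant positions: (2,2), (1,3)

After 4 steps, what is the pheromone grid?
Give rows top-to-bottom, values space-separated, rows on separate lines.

After step 1: ants at (1,2),(0,3)
  0 1 0 1
  0 0 1 0
  0 0 0 0
  0 0 0 0
  0 0 0 2
After step 2: ants at (0,2),(1,3)
  0 0 1 0
  0 0 0 1
  0 0 0 0
  0 0 0 0
  0 0 0 1
After step 3: ants at (0,3),(0,3)
  0 0 0 3
  0 0 0 0
  0 0 0 0
  0 0 0 0
  0 0 0 0
After step 4: ants at (1,3),(1,3)
  0 0 0 2
  0 0 0 3
  0 0 0 0
  0 0 0 0
  0 0 0 0

0 0 0 2
0 0 0 3
0 0 0 0
0 0 0 0
0 0 0 0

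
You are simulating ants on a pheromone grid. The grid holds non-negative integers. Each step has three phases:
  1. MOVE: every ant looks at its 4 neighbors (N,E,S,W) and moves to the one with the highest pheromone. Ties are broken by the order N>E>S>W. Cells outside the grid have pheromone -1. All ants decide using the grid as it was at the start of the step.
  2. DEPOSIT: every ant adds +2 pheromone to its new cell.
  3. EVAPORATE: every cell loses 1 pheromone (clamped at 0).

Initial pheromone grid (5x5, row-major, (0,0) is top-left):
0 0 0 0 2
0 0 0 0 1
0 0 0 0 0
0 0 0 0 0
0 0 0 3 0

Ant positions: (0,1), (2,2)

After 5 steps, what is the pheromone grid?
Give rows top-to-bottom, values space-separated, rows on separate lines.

After step 1: ants at (0,2),(1,2)
  0 0 1 0 1
  0 0 1 0 0
  0 0 0 0 0
  0 0 0 0 0
  0 0 0 2 0
After step 2: ants at (1,2),(0,2)
  0 0 2 0 0
  0 0 2 0 0
  0 0 0 0 0
  0 0 0 0 0
  0 0 0 1 0
After step 3: ants at (0,2),(1,2)
  0 0 3 0 0
  0 0 3 0 0
  0 0 0 0 0
  0 0 0 0 0
  0 0 0 0 0
After step 4: ants at (1,2),(0,2)
  0 0 4 0 0
  0 0 4 0 0
  0 0 0 0 0
  0 0 0 0 0
  0 0 0 0 0
After step 5: ants at (0,2),(1,2)
  0 0 5 0 0
  0 0 5 0 0
  0 0 0 0 0
  0 0 0 0 0
  0 0 0 0 0

0 0 5 0 0
0 0 5 0 0
0 0 0 0 0
0 0 0 0 0
0 0 0 0 0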